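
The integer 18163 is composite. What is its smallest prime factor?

41

18163 is odd.
Digit sum 19, not divisible by 3.
Ends in 3: not divisible by 5.
7: 18163 = 7·2594 + 5
11: 18163 = 11·1651 + 2
13: 18163 = 13·1397 + 2
17: 18163 = 17·1068 + 7
19: 18163 = 19·955 + 18
23: 18163 = 23·789 + 16
29: 18163 = 29·626 + 9
31: 18163 = 31·585 + 28
37: 18163 = 37·490 + 33
41: 18163 = 41·443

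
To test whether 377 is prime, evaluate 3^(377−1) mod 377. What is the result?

3^1 ≡ 3 (mod 377)
3^2 ≡ 3^2 = 9 ≡ 9 (mod 377)
3^4 ≡ 9^2 = 81 ≡ 81 (mod 377)
3^8 ≡ 81^2 = 6561 ≡ 152 (mod 377)
3^16 ≡ 152^2 = 23104 ≡ 107 (mod 377)
3^32 ≡ 107^2 = 11449 ≡ 139 (mod 377)
3^64 ≡ 139^2 = 19321 ≡ 94 (mod 377)
3^128 ≡ 94^2 = 8836 ≡ 165 (mod 377)
3^256 ≡ 165^2 = 27225 ≡ 81 (mod 377)
376 = 256 + 64 + 32 + 16 + 8 in binary powers of 2.
So 3^376 ≡ 81 · 94 · 139 · 107 · 152 ≡ 16 (mod 377).
Since 16 ≠ 1, base 3 is a Fermat witness: 377 is composite.

16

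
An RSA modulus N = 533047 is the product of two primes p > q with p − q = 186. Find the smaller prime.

Since p = q + 186, we have 533047 = q(q + 186), so q² + 186q − 533047 = 0.
Discriminant: 186² + 4·533047 = 34596 + 2132188 = 2166784; √2166784 = 1472.
q = (−186 + 1472)/2 = 643, and p = q + 186 = 829.
Check: 643 · 829 = 533047.

643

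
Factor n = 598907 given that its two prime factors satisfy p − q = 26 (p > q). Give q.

761

Since p = q + 26, we have 598907 = q(q + 26), so q² + 26q − 598907 = 0.
Discriminant: 26² + 4·598907 = 676 + 2395628 = 2396304; √2396304 = 1548.
q = (−26 + 1548)/2 = 761, and p = q + 26 = 787.
Check: 761 · 787 = 598907.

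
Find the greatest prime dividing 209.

209 = 11 · 19
19 is prime.
So 209 = 11 · 19; the largest prime factor is 19.

19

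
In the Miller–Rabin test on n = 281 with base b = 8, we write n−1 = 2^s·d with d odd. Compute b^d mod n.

281 − 1 = 280 = 2^3 · 35, so d = 35.
8^1 ≡ 8 (mod 281)
8^2 ≡ 8^2 = 64 ≡ 64 (mod 281)
8^4 ≡ 64^2 = 4096 ≡ 162 (mod 281)
8^8 ≡ 162^2 = 26244 ≡ 111 (mod 281)
8^16 ≡ 111^2 = 12321 ≡ 238 (mod 281)
8^32 ≡ 238^2 = 56644 ≡ 163 (mod 281)
35 = 32 + 2 + 1 in binary powers of 2.
So 8^35 ≡ 163 · 64 · 8 ≡ 280 (mod 281).
Since 8^d ≡ 280 (mod 281), base 8 does not prove 281 composite.

280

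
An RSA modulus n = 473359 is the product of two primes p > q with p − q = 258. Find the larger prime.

829

Since p = q + 258, we have 473359 = q(q + 258), so q² + 258q − 473359 = 0.
Discriminant: 258² + 4·473359 = 66564 + 1893436 = 1960000; √1960000 = 1400.
q = (−258 + 1400)/2 = 571, and p = q + 258 = 829.
Check: 571 · 829 = 473359.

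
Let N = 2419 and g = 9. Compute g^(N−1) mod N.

1844

9^1 ≡ 9 (mod 2419)
9^2 ≡ 9^2 = 81 ≡ 81 (mod 2419)
9^4 ≡ 81^2 = 6561 ≡ 1723 (mod 2419)
9^8 ≡ 1723^2 = 2968729 ≡ 616 (mod 2419)
9^16 ≡ 616^2 = 379456 ≡ 2092 (mod 2419)
9^32 ≡ 2092^2 = 4376464 ≡ 493 (mod 2419)
9^64 ≡ 493^2 = 243049 ≡ 1149 (mod 2419)
9^128 ≡ 1149^2 = 1320201 ≡ 1846 (mod 2419)
9^256 ≡ 1846^2 = 3407716 ≡ 1764 (mod 2419)
9^512 ≡ 1764^2 = 3111696 ≡ 862 (mod 2419)
9^1024 ≡ 862^2 = 743044 ≡ 411 (mod 2419)
9^2048 ≡ 411^2 = 168921 ≡ 2010 (mod 2419)
2418 = 2048 + 256 + 64 + 32 + 16 + 2 in binary powers of 2.
So 9^2418 ≡ 2010 · 1764 · 1149 · 493 · 2092 · 81 ≡ 1844 (mod 2419).
Since 1844 ≠ 1, base 9 is a Fermat witness: 2419 is composite.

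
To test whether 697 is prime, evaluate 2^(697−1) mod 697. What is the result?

18

2^1 ≡ 2 (mod 697)
2^2 ≡ 2^2 = 4 ≡ 4 (mod 697)
2^4 ≡ 4^2 = 16 ≡ 16 (mod 697)
2^8 ≡ 16^2 = 256 ≡ 256 (mod 697)
2^16 ≡ 256^2 = 65536 ≡ 18 (mod 697)
2^32 ≡ 18^2 = 324 ≡ 324 (mod 697)
2^64 ≡ 324^2 = 104976 ≡ 426 (mod 697)
2^128 ≡ 426^2 = 181476 ≡ 256 (mod 697)
2^256 ≡ 256^2 = 65536 ≡ 18 (mod 697)
2^512 ≡ 18^2 = 324 ≡ 324 (mod 697)
696 = 512 + 128 + 32 + 16 + 8 in binary powers of 2.
So 2^696 ≡ 324 · 256 · 324 · 18 · 256 ≡ 18 (mod 697).
Since 18 ≠ 1, base 2 is a Fermat witness: 697 is composite.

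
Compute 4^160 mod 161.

4^1 ≡ 4 (mod 161)
4^2 ≡ 4^2 = 16 ≡ 16 (mod 161)
4^4 ≡ 16^2 = 256 ≡ 95 (mod 161)
4^8 ≡ 95^2 = 9025 ≡ 9 (mod 161)
4^16 ≡ 9^2 = 81 ≡ 81 (mod 161)
4^32 ≡ 81^2 = 6561 ≡ 121 (mod 161)
4^64 ≡ 121^2 = 14641 ≡ 151 (mod 161)
4^128 ≡ 151^2 = 22801 ≡ 100 (mod 161)
160 = 128 + 32 in binary powers of 2.
So 4^160 ≡ 100 · 121 ≡ 25 (mod 161).
Since 25 ≠ 1, base 4 is a Fermat witness: 161 is composite.

25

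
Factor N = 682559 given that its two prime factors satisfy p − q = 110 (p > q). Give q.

773

Since p = q + 110, we have 682559 = q(q + 110), so q² + 110q − 682559 = 0.
Discriminant: 110² + 4·682559 = 12100 + 2730236 = 2742336; √2742336 = 1656.
q = (−110 + 1656)/2 = 773, and p = q + 110 = 883.
Check: 773 · 883 = 682559.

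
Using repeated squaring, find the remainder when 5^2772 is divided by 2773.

1334

5^1 ≡ 5 (mod 2773)
5^2 ≡ 5^2 = 25 ≡ 25 (mod 2773)
5^4 ≡ 25^2 = 625 ≡ 625 (mod 2773)
5^8 ≡ 625^2 = 390625 ≡ 2405 (mod 2773)
5^16 ≡ 2405^2 = 5784025 ≡ 2320 (mod 2773)
5^32 ≡ 2320^2 = 5382400 ≡ 7 (mod 2773)
5^64 ≡ 7^2 = 49 ≡ 49 (mod 2773)
5^128 ≡ 49^2 = 2401 ≡ 2401 (mod 2773)
5^256 ≡ 2401^2 = 5764801 ≡ 2507 (mod 2773)
5^512 ≡ 2507^2 = 6285049 ≡ 1431 (mod 2773)
5^1024 ≡ 1431^2 = 2047761 ≡ 1287 (mod 2773)
5^2048 ≡ 1287^2 = 1656369 ≡ 888 (mod 2773)
2772 = 2048 + 512 + 128 + 64 + 16 + 4 in binary powers of 2.
So 5^2772 ≡ 888 · 1431 · 2401 · 49 · 2320 · 625 ≡ 1334 (mod 2773).
Since 1334 ≠ 1, base 5 is a Fermat witness: 2773 is composite.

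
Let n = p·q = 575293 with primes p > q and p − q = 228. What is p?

881

Since p = q + 228, we have 575293 = q(q + 228), so q² + 228q − 575293 = 0.
Discriminant: 228² + 4·575293 = 51984 + 2301172 = 2353156; √2353156 = 1534.
q = (−228 + 1534)/2 = 653, and p = q + 228 = 881.
Check: 653 · 881 = 575293.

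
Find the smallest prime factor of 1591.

37

1591 is odd.
Digit sum 16, not divisible by 3.
Ends in 1: not divisible by 5.
7: 1591 = 7·227 + 2
11: 1591 = 11·144 + 7
13: 1591 = 13·122 + 5
17: 1591 = 17·93 + 10
19: 1591 = 19·83 + 14
23: 1591 = 23·69 + 4
29: 1591 = 29·54 + 25
31: 1591 = 31·51 + 10
37: 1591 = 37·43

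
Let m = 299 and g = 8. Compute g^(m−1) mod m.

77

8^1 ≡ 8 (mod 299)
8^2 ≡ 8^2 = 64 ≡ 64 (mod 299)
8^4 ≡ 64^2 = 4096 ≡ 209 (mod 299)
8^8 ≡ 209^2 = 43681 ≡ 27 (mod 299)
8^16 ≡ 27^2 = 729 ≡ 131 (mod 299)
8^32 ≡ 131^2 = 17161 ≡ 118 (mod 299)
8^64 ≡ 118^2 = 13924 ≡ 170 (mod 299)
8^128 ≡ 170^2 = 28900 ≡ 196 (mod 299)
8^256 ≡ 196^2 = 38416 ≡ 144 (mod 299)
298 = 256 + 32 + 8 + 2 in binary powers of 2.
So 8^298 ≡ 144 · 118 · 27 · 64 ≡ 77 (mod 299).
Since 77 ≠ 1, base 8 is a Fermat witness: 299 is composite.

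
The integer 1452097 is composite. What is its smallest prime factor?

41

1452097 is odd.
Digit sum 28, not divisible by 3.
Ends in 7: not divisible by 5.
7: 1452097 = 7·207442 + 3
11: 1452097 = 11·132008 + 9
13: 1452097 = 13·111699 + 10
17: 1452097 = 17·85417 + 8
19: 1452097 = 19·76426 + 3
23: 1452097 = 23·63134 + 15
29: 1452097 = 29·50072 + 9
31: 1452097 = 31·46841 + 26
37: 1452097 = 37·39245 + 32
41: 1452097 = 41·35417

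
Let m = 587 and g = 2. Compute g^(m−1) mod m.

1

2^1 ≡ 2 (mod 587)
2^2 ≡ 2^2 = 4 ≡ 4 (mod 587)
2^4 ≡ 4^2 = 16 ≡ 16 (mod 587)
2^8 ≡ 16^2 = 256 ≡ 256 (mod 587)
2^16 ≡ 256^2 = 65536 ≡ 379 (mod 587)
2^32 ≡ 379^2 = 143641 ≡ 413 (mod 587)
2^64 ≡ 413^2 = 170569 ≡ 339 (mod 587)
2^128 ≡ 339^2 = 114921 ≡ 456 (mod 587)
2^256 ≡ 456^2 = 207936 ≡ 138 (mod 587)
2^512 ≡ 138^2 = 19044 ≡ 260 (mod 587)
586 = 512 + 64 + 8 + 2 in binary powers of 2.
So 2^586 ≡ 260 · 339 · 256 · 4 ≡ 1 (mod 587).
Since the result is 1, base 2 gives no evidence that 587 is composite.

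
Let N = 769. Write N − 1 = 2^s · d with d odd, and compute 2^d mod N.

8

769 − 1 = 768 = 2^8 · 3, so d = 3.
2^1 ≡ 2 (mod 769)
2^2 ≡ 2^2 = 4 ≡ 4 (mod 769)
3 = 2 + 1 in binary powers of 2.
So 2^3 ≡ 4 · 2 ≡ 8 (mod 769).
Squaring chain: 8 → 64 → 251 → 712 → 173 → 707 → 768 → 1; reaches −1, so base 2 does not prove 769 composite.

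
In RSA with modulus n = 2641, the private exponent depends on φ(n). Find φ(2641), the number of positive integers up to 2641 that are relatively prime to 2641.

Factor: 2641 = 19 · 139.
φ(2641) = (19−1) · (139−1) = 18 · 138 = 2484.

2484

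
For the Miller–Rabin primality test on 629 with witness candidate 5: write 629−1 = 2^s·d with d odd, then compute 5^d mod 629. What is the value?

629 − 1 = 628 = 2^2 · 157, so d = 157.
5^1 ≡ 5 (mod 629)
5^2 ≡ 5^2 = 25 ≡ 25 (mod 629)
5^4 ≡ 25^2 = 625 ≡ 625 (mod 629)
5^8 ≡ 625^2 = 390625 ≡ 16 (mod 629)
5^16 ≡ 16^2 = 256 ≡ 256 (mod 629)
5^32 ≡ 256^2 = 65536 ≡ 120 (mod 629)
5^64 ≡ 120^2 = 14400 ≡ 562 (mod 629)
5^128 ≡ 562^2 = 315844 ≡ 86 (mod 629)
157 = 128 + 16 + 8 + 4 + 1 in binary powers of 2.
So 5^157 ≡ 86 · 256 · 16 · 625 · 5 ≡ 309 (mod 629).
Squaring chain: 309 → 502; never reaches −1, so base 5 is a Miller–Rabin witness that 629 is composite.

309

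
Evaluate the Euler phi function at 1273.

Factor: 1273 = 19 · 67.
φ(1273) = (19−1) · (67−1) = 18 · 66 = 1188.

1188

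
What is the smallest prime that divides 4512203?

4512203 is odd.
Digit sum 17, not divisible by 3.
Ends in 3: not divisible by 5.
7: 4512203 = 7·644600 + 3
11: 4512203 = 11·410200 + 3
13: 4512203 = 13·347092 + 7
17: 4512203 = 17·265423 + 12
19: 4512203 = 19·237484 + 7
23: 4512203 = 23·196182 + 17
29: 4512203 = 29·155593 + 6
31: 4512203 = 31·145554 + 29
37: 4512203 = 37·121951 + 16
41: 4512203 = 41·110053 + 30
43: 4512203 = 43·104934 + 41
47: 4512203 = 47·96004 + 15
53: 4512203 = 53·85135 + 48
59: 4512203 = 59·76478 + 1
61: 4512203 = 61·73970 + 33
67: 4512203 = 67·67346 + 21
71: 4512203 = 71·63552 + 11
73: 4512203 = 73·61811

73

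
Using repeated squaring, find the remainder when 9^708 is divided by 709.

1

9^1 ≡ 9 (mod 709)
9^2 ≡ 9^2 = 81 ≡ 81 (mod 709)
9^4 ≡ 81^2 = 6561 ≡ 180 (mod 709)
9^8 ≡ 180^2 = 32400 ≡ 495 (mod 709)
9^16 ≡ 495^2 = 245025 ≡ 420 (mod 709)
9^32 ≡ 420^2 = 176400 ≡ 568 (mod 709)
9^64 ≡ 568^2 = 322624 ≡ 29 (mod 709)
9^128 ≡ 29^2 = 841 ≡ 132 (mod 709)
9^256 ≡ 132^2 = 17424 ≡ 408 (mod 709)
9^512 ≡ 408^2 = 166464 ≡ 558 (mod 709)
708 = 512 + 128 + 64 + 4 in binary powers of 2.
So 9^708 ≡ 558 · 132 · 29 · 180 ≡ 1 (mod 709).
Since the result is 1, base 9 gives no evidence that 709 is composite.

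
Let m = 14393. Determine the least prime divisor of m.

37

14393 is odd.
Digit sum 20, not divisible by 3.
Ends in 3: not divisible by 5.
7: 14393 = 7·2056 + 1
11: 14393 = 11·1308 + 5
13: 14393 = 13·1107 + 2
17: 14393 = 17·846 + 11
19: 14393 = 19·757 + 10
23: 14393 = 23·625 + 18
29: 14393 = 29·496 + 9
31: 14393 = 31·464 + 9
37: 14393 = 37·389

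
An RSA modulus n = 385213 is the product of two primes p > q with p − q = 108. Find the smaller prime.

569

Since p = q + 108, we have 385213 = q(q + 108), so q² + 108q − 385213 = 0.
Discriminant: 108² + 4·385213 = 11664 + 1540852 = 1552516; √1552516 = 1246.
q = (−108 + 1246)/2 = 569, and p = q + 108 = 677.
Check: 569 · 677 = 385213.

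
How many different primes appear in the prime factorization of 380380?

6

380380 = 2^2 · 95095
95095 = 5 · 19019
19019 = 7 · 2717
2717 = 11 · 247
247 = 13 · 19
380380 = 2^2 · 5 · 7 · 11 · 13 · 19, which has 6 distinct prime factors.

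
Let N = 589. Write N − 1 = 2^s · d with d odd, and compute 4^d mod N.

140

589 − 1 = 588 = 2^2 · 147, so d = 147.
4^1 ≡ 4 (mod 589)
4^2 ≡ 4^2 = 16 ≡ 16 (mod 589)
4^4 ≡ 16^2 = 256 ≡ 256 (mod 589)
4^8 ≡ 256^2 = 65536 ≡ 157 (mod 589)
4^16 ≡ 157^2 = 24649 ≡ 500 (mod 589)
4^32 ≡ 500^2 = 250000 ≡ 264 (mod 589)
4^64 ≡ 264^2 = 69696 ≡ 194 (mod 589)
4^128 ≡ 194^2 = 37636 ≡ 529 (mod 589)
147 = 128 + 16 + 2 + 1 in binary powers of 2.
So 4^147 ≡ 529 · 500 · 16 · 4 ≡ 140 (mod 589).
Squaring chain: 140 → 163; never reaches −1, so base 4 is a Miller–Rabin witness that 589 is composite.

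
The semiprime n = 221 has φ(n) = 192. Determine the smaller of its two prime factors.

13

φ(n) = (p−1)(q−1) = n − (p+q) + 1, so p + q = 221 − 192 + 1 = 30.
p and q are the roots of t² − 30t + 221 = 0.
Discriminant: 30² − 4·221 = 900 − 884 = 16; √16 = 4.
q = (30 − 4)/2 = 13, p = (30 + 4)/2 = 17.
Check: 13 · 17 = 221.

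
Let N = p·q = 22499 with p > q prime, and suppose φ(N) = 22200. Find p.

φ(n) = (p−1)(q−1) = n − (p+q) + 1, so p + q = 22499 − 22200 + 1 = 300.
p and q are the roots of t² − 300t + 22499 = 0.
Discriminant: 300² − 4·22499 = 90000 − 89996 = 4; √4 = 2.
q = (300 − 2)/2 = 149, p = (300 + 2)/2 = 151.
Check: 149 · 151 = 22499.

151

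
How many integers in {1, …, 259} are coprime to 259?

216

Factor: 259 = 7 · 37.
φ(259) = (7−1) · (37−1) = 6 · 36 = 216.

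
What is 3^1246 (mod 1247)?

3^1 ≡ 3 (mod 1247)
3^2 ≡ 3^2 = 9 ≡ 9 (mod 1247)
3^4 ≡ 9^2 = 81 ≡ 81 (mod 1247)
3^8 ≡ 81^2 = 6561 ≡ 326 (mod 1247)
3^16 ≡ 326^2 = 106276 ≡ 281 (mod 1247)
3^32 ≡ 281^2 = 78961 ≡ 400 (mod 1247)
3^64 ≡ 400^2 = 160000 ≡ 384 (mod 1247)
3^128 ≡ 384^2 = 147456 ≡ 310 (mod 1247)
3^256 ≡ 310^2 = 96100 ≡ 81 (mod 1247)
3^512 ≡ 81^2 = 6561 ≡ 326 (mod 1247)
3^1024 ≡ 326^2 = 106276 ≡ 281 (mod 1247)
1246 = 1024 + 128 + 64 + 16 + 8 + 4 + 2 in binary powers of 2.
So 3^1246 ≡ 281 · 310 · 384 · 281 · 326 · 81 · 9 ≡ 608 (mod 1247).
Since 608 ≠ 1, base 3 is a Fermat witness: 1247 is composite.

608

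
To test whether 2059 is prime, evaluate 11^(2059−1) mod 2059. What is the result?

11^1 ≡ 11 (mod 2059)
11^2 ≡ 11^2 = 121 ≡ 121 (mod 2059)
11^4 ≡ 121^2 = 14641 ≡ 228 (mod 2059)
11^8 ≡ 228^2 = 51984 ≡ 509 (mod 2059)
11^16 ≡ 509^2 = 259081 ≡ 1706 (mod 2059)
11^32 ≡ 1706^2 = 2910436 ≡ 1069 (mod 2059)
11^64 ≡ 1069^2 = 1142761 ≡ 16 (mod 2059)
11^128 ≡ 16^2 = 256 ≡ 256 (mod 2059)
11^256 ≡ 256^2 = 65536 ≡ 1707 (mod 2059)
11^512 ≡ 1707^2 = 2913849 ≡ 364 (mod 2059)
11^1024 ≡ 364^2 = 132496 ≡ 720 (mod 2059)
11^2048 ≡ 720^2 = 518400 ≡ 1591 (mod 2059)
2058 = 2048 + 8 + 2 in binary powers of 2.
So 11^2058 ≡ 1591 · 509 · 121 ≡ 289 (mod 2059).
Since 289 ≠ 1, base 11 is a Fermat witness: 2059 is composite.

289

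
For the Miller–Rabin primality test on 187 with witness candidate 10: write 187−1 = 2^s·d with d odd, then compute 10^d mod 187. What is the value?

187 − 1 = 186 = 2^1 · 93, so d = 93.
10^1 ≡ 10 (mod 187)
10^2 ≡ 10^2 = 100 ≡ 100 (mod 187)
10^4 ≡ 100^2 = 10000 ≡ 89 (mod 187)
10^8 ≡ 89^2 = 7921 ≡ 67 (mod 187)
10^16 ≡ 67^2 = 4489 ≡ 1 (mod 187)
10^32 ≡ 1^2 = 1 ≡ 1 (mod 187)
10^64 ≡ 1^2 = 1 ≡ 1 (mod 187)
93 = 64 + 16 + 8 + 4 + 1 in binary powers of 2.
So 10^93 ≡ 1 · 1 · 67 · 89 · 10 ≡ 164 (mod 187).
Squaring chain: 164; never reaches −1, so base 10 is a Miller–Rabin witness that 187 is composite.

164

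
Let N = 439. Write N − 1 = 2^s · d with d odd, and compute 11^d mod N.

1

439 − 1 = 438 = 2^1 · 219, so d = 219.
11^1 ≡ 11 (mod 439)
11^2 ≡ 11^2 = 121 ≡ 121 (mod 439)
11^4 ≡ 121^2 = 14641 ≡ 154 (mod 439)
11^8 ≡ 154^2 = 23716 ≡ 10 (mod 439)
11^16 ≡ 10^2 = 100 ≡ 100 (mod 439)
11^32 ≡ 100^2 = 10000 ≡ 342 (mod 439)
11^64 ≡ 342^2 = 116964 ≡ 190 (mod 439)
11^128 ≡ 190^2 = 36100 ≡ 102 (mod 439)
219 = 128 + 64 + 16 + 8 + 2 + 1 in binary powers of 2.
So 11^219 ≡ 102 · 190 · 100 · 10 · 121 · 11 ≡ 1 (mod 439).
Since 11^d ≡ 1 (mod 439), base 11 does not prove 439 composite.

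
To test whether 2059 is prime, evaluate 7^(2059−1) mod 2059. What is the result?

1567

7^1 ≡ 7 (mod 2059)
7^2 ≡ 7^2 = 49 ≡ 49 (mod 2059)
7^4 ≡ 49^2 = 2401 ≡ 342 (mod 2059)
7^8 ≡ 342^2 = 116964 ≡ 1660 (mod 2059)
7^16 ≡ 1660^2 = 2755600 ≡ 658 (mod 2059)
7^32 ≡ 658^2 = 432964 ≡ 574 (mod 2059)
7^64 ≡ 574^2 = 329476 ≡ 36 (mod 2059)
7^128 ≡ 36^2 = 1296 ≡ 1296 (mod 2059)
7^256 ≡ 1296^2 = 1679616 ≡ 1531 (mod 2059)
7^512 ≡ 1531^2 = 2343961 ≡ 819 (mod 2059)
7^1024 ≡ 819^2 = 670761 ≡ 1586 (mod 2059)
7^2048 ≡ 1586^2 = 2515396 ≡ 1357 (mod 2059)
2058 = 2048 + 8 + 2 in binary powers of 2.
So 7^2058 ≡ 1357 · 1660 · 49 ≡ 1567 (mod 2059).
Since 1567 ≠ 1, base 7 is a Fermat witness: 2059 is composite.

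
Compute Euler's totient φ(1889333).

1839024

Factor: 1889333 = 67 · 163 · 173.
φ(1889333) = (67−1) · (163−1) · (173−1) = 66 · 162 · 172 = 1839024.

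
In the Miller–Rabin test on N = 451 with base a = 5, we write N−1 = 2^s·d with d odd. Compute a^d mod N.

451 − 1 = 450 = 2^1 · 225, so d = 225.
5^1 ≡ 5 (mod 451)
5^2 ≡ 5^2 = 25 ≡ 25 (mod 451)
5^4 ≡ 25^2 = 625 ≡ 174 (mod 451)
5^8 ≡ 174^2 = 30276 ≡ 59 (mod 451)
5^16 ≡ 59^2 = 3481 ≡ 324 (mod 451)
5^32 ≡ 324^2 = 104976 ≡ 344 (mod 451)
5^64 ≡ 344^2 = 118336 ≡ 174 (mod 451)
5^128 ≡ 174^2 = 30276 ≡ 59 (mod 451)
225 = 128 + 64 + 32 + 1 in binary powers of 2.
So 5^225 ≡ 59 · 174 · 344 · 5 ≡ 419 (mod 451).
Squaring chain: 419; never reaches −1, so base 5 is a Miller–Rabin witness that 451 is composite.

419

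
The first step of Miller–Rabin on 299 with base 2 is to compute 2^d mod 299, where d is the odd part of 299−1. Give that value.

299 − 1 = 298 = 2^1 · 149, so d = 149.
2^1 ≡ 2 (mod 299)
2^2 ≡ 2^2 = 4 ≡ 4 (mod 299)
2^4 ≡ 4^2 = 16 ≡ 16 (mod 299)
2^8 ≡ 16^2 = 256 ≡ 256 (mod 299)
2^16 ≡ 256^2 = 65536 ≡ 55 (mod 299)
2^32 ≡ 55^2 = 3025 ≡ 35 (mod 299)
2^64 ≡ 35^2 = 1225 ≡ 29 (mod 299)
2^128 ≡ 29^2 = 841 ≡ 243 (mod 299)
149 = 128 + 16 + 4 + 1 in binary powers of 2.
So 2^149 ≡ 243 · 55 · 16 · 2 ≡ 110 (mod 299).
Squaring chain: 110; never reaches −1, so base 2 is a Miller–Rabin witness that 299 is composite.

110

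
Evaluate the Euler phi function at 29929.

29756

Factor: 29929 = 173^2.
φ(29929) = 173^1·(173−1) = 29756.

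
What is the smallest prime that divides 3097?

19

3097 is odd.
Digit sum 19, not divisible by 3.
Ends in 7: not divisible by 5.
7: 3097 = 7·442 + 3
11: 3097 = 11·281 + 6
13: 3097 = 13·238 + 3
17: 3097 = 17·182 + 3
19: 3097 = 19·163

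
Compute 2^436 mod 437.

358

2^1 ≡ 2 (mod 437)
2^2 ≡ 2^2 = 4 ≡ 4 (mod 437)
2^4 ≡ 4^2 = 16 ≡ 16 (mod 437)
2^8 ≡ 16^2 = 256 ≡ 256 (mod 437)
2^16 ≡ 256^2 = 65536 ≡ 423 (mod 437)
2^32 ≡ 423^2 = 178929 ≡ 196 (mod 437)
2^64 ≡ 196^2 = 38416 ≡ 397 (mod 437)
2^128 ≡ 397^2 = 157609 ≡ 289 (mod 437)
2^256 ≡ 289^2 = 83521 ≡ 54 (mod 437)
436 = 256 + 128 + 32 + 16 + 4 in binary powers of 2.
So 2^436 ≡ 54 · 289 · 196 · 423 · 16 ≡ 358 (mod 437).
Since 358 ≠ 1, base 2 is a Fermat witness: 437 is composite.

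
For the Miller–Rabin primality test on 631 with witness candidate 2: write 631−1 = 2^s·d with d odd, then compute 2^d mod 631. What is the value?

631 − 1 = 630 = 2^1 · 315, so d = 315.
2^1 ≡ 2 (mod 631)
2^2 ≡ 2^2 = 4 ≡ 4 (mod 631)
2^4 ≡ 4^2 = 16 ≡ 16 (mod 631)
2^8 ≡ 16^2 = 256 ≡ 256 (mod 631)
2^16 ≡ 256^2 = 65536 ≡ 543 (mod 631)
2^32 ≡ 543^2 = 294849 ≡ 172 (mod 631)
2^64 ≡ 172^2 = 29584 ≡ 558 (mod 631)
2^128 ≡ 558^2 = 311364 ≡ 281 (mod 631)
2^256 ≡ 281^2 = 78961 ≡ 86 (mod 631)
315 = 256 + 32 + 16 + 8 + 2 + 1 in binary powers of 2.
So 2^315 ≡ 86 · 172 · 543 · 256 · 4 · 2 ≡ 1 (mod 631).
Since 2^d ≡ 1 (mod 631), base 2 does not prove 631 composite.

1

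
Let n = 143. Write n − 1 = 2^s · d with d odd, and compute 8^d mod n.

143 − 1 = 142 = 2^1 · 71, so d = 71.
8^1 ≡ 8 (mod 143)
8^2 ≡ 8^2 = 64 ≡ 64 (mod 143)
8^4 ≡ 64^2 = 4096 ≡ 92 (mod 143)
8^8 ≡ 92^2 = 8464 ≡ 27 (mod 143)
8^16 ≡ 27^2 = 729 ≡ 14 (mod 143)
8^32 ≡ 14^2 = 196 ≡ 53 (mod 143)
8^64 ≡ 53^2 = 2809 ≡ 92 (mod 143)
71 = 64 + 4 + 2 + 1 in binary powers of 2.
So 8^71 ≡ 92 · 92 · 64 · 8 ≡ 96 (mod 143).
Squaring chain: 96; never reaches −1, so base 8 is a Miller–Rabin witness that 143 is composite.

96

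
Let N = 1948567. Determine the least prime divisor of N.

31

1948567 is odd.
Digit sum 40, not divisible by 3.
Ends in 7: not divisible by 5.
7: 1948567 = 7·278366 + 5
11: 1948567 = 11·177142 + 5
13: 1948567 = 13·149889 + 10
17: 1948567 = 17·114621 + 10
19: 1948567 = 19·102556 + 3
23: 1948567 = 23·84720 + 7
29: 1948567 = 29·67191 + 28
31: 1948567 = 31·62857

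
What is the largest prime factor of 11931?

11931 = 3 · 3977
3977 = 41 · 97
97 is prime.
So 11931 = 3 · 41 · 97; the largest prime factor is 97.

97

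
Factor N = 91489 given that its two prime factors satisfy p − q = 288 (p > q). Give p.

479

Since p = q + 288, we have 91489 = q(q + 288), so q² + 288q − 91489 = 0.
Discriminant: 288² + 4·91489 = 82944 + 365956 = 448900; √448900 = 670.
q = (−288 + 670)/2 = 191, and p = q + 288 = 479.
Check: 191 · 479 = 91489.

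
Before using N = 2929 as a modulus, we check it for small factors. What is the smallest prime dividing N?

29

2929 is odd.
Digit sum 22, not divisible by 3.
Ends in 9: not divisible by 5.
7: 2929 = 7·418 + 3
11: 2929 = 11·266 + 3
13: 2929 = 13·225 + 4
17: 2929 = 17·172 + 5
19: 2929 = 19·154 + 3
23: 2929 = 23·127 + 8
29: 2929 = 29·101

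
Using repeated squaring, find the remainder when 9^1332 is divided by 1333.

9^1 ≡ 9 (mod 1333)
9^2 ≡ 9^2 = 81 ≡ 81 (mod 1333)
9^4 ≡ 81^2 = 6561 ≡ 1229 (mod 1333)
9^8 ≡ 1229^2 = 1510441 ≡ 152 (mod 1333)
9^16 ≡ 152^2 = 23104 ≡ 443 (mod 1333)
9^32 ≡ 443^2 = 196249 ≡ 298 (mod 1333)
9^64 ≡ 298^2 = 88804 ≡ 826 (mod 1333)
9^128 ≡ 826^2 = 682276 ≡ 1113 (mod 1333)
9^256 ≡ 1113^2 = 1238769 ≡ 412 (mod 1333)
9^512 ≡ 412^2 = 169744 ≡ 453 (mod 1333)
9^1024 ≡ 453^2 = 205209 ≡ 1260 (mod 1333)
1332 = 1024 + 256 + 32 + 16 + 4 in binary powers of 2.
So 9^1332 ≡ 1260 · 412 · 298 · 443 · 1229 ≡ 250 (mod 1333).
Since 250 ≠ 1, base 9 is a Fermat witness: 1333 is composite.

250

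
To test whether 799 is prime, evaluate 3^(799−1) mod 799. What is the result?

3^1 ≡ 3 (mod 799)
3^2 ≡ 3^2 = 9 ≡ 9 (mod 799)
3^4 ≡ 9^2 = 81 ≡ 81 (mod 799)
3^8 ≡ 81^2 = 6561 ≡ 169 (mod 799)
3^16 ≡ 169^2 = 28561 ≡ 596 (mod 799)
3^32 ≡ 596^2 = 355216 ≡ 460 (mod 799)
3^64 ≡ 460^2 = 211600 ≡ 664 (mod 799)
3^128 ≡ 664^2 = 440896 ≡ 647 (mod 799)
3^256 ≡ 647^2 = 418609 ≡ 732 (mod 799)
3^512 ≡ 732^2 = 535824 ≡ 494 (mod 799)
798 = 512 + 256 + 16 + 8 + 4 + 2 in binary powers of 2.
So 3^798 ≡ 494 · 732 · 596 · 169 · 81 · 9 ≡ 784 (mod 799).
Since 784 ≠ 1, base 3 is a Fermat witness: 799 is composite.

784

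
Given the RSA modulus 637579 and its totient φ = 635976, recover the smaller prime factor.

727

φ(n) = (p−1)(q−1) = n − (p+q) + 1, so p + q = 637579 − 635976 + 1 = 1604.
p and q are the roots of t² − 1604t + 637579 = 0.
Discriminant: 1604² − 4·637579 = 2572816 − 2550316 = 22500; √22500 = 150.
q = (1604 − 150)/2 = 727, p = (1604 + 150)/2 = 877.
Check: 727 · 877 = 637579.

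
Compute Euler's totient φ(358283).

334368

Factor: 358283 = 19 · 109 · 173.
φ(358283) = (19−1) · (109−1) · (173−1) = 18 · 108 · 172 = 334368.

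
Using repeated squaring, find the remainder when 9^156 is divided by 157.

1

9^1 ≡ 9 (mod 157)
9^2 ≡ 9^2 = 81 ≡ 81 (mod 157)
9^4 ≡ 81^2 = 6561 ≡ 124 (mod 157)
9^8 ≡ 124^2 = 15376 ≡ 147 (mod 157)
9^16 ≡ 147^2 = 21609 ≡ 100 (mod 157)
9^32 ≡ 100^2 = 10000 ≡ 109 (mod 157)
9^64 ≡ 109^2 = 11881 ≡ 106 (mod 157)
9^128 ≡ 106^2 = 11236 ≡ 89 (mod 157)
156 = 128 + 16 + 8 + 4 in binary powers of 2.
So 9^156 ≡ 89 · 100 · 147 · 124 ≡ 1 (mod 157).
Since the result is 1, base 9 gives no evidence that 157 is composite.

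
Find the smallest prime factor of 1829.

31

1829 is odd.
Digit sum 20, not divisible by 3.
Ends in 9: not divisible by 5.
7: 1829 = 7·261 + 2
11: 1829 = 11·166 + 3
13: 1829 = 13·140 + 9
17: 1829 = 17·107 + 10
19: 1829 = 19·96 + 5
23: 1829 = 23·79 + 12
29: 1829 = 29·63 + 2
31: 1829 = 31·59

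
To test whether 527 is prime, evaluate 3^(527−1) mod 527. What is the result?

3^1 ≡ 3 (mod 527)
3^2 ≡ 3^2 = 9 ≡ 9 (mod 527)
3^4 ≡ 9^2 = 81 ≡ 81 (mod 527)
3^8 ≡ 81^2 = 6561 ≡ 237 (mod 527)
3^16 ≡ 237^2 = 56169 ≡ 307 (mod 527)
3^32 ≡ 307^2 = 94249 ≡ 443 (mod 527)
3^64 ≡ 443^2 = 196249 ≡ 205 (mod 527)
3^128 ≡ 205^2 = 42025 ≡ 392 (mod 527)
3^256 ≡ 392^2 = 153664 ≡ 307 (mod 527)
3^512 ≡ 307^2 = 94249 ≡ 443 (mod 527)
526 = 512 + 8 + 4 + 2 in binary powers of 2.
So 3^526 ≡ 443 · 237 · 81 · 9 ≡ 121 (mod 527).
Since 121 ≠ 1, base 3 is a Fermat witness: 527 is composite.

121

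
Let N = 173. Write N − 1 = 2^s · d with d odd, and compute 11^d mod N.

93

173 − 1 = 172 = 2^2 · 43, so d = 43.
11^1 ≡ 11 (mod 173)
11^2 ≡ 11^2 = 121 ≡ 121 (mod 173)
11^4 ≡ 121^2 = 14641 ≡ 109 (mod 173)
11^8 ≡ 109^2 = 11881 ≡ 117 (mod 173)
11^16 ≡ 117^2 = 13689 ≡ 22 (mod 173)
11^32 ≡ 22^2 = 484 ≡ 138 (mod 173)
43 = 32 + 8 + 2 + 1 in binary powers of 2.
So 11^43 ≡ 138 · 117 · 121 · 11 ≡ 93 (mod 173).
Squaring chain: 93 → 172; reaches −1, so base 11 does not prove 173 composite.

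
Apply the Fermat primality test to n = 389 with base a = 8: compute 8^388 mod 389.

1

8^1 ≡ 8 (mod 389)
8^2 ≡ 8^2 = 64 ≡ 64 (mod 389)
8^4 ≡ 64^2 = 4096 ≡ 206 (mod 389)
8^8 ≡ 206^2 = 42436 ≡ 35 (mod 389)
8^16 ≡ 35^2 = 1225 ≡ 58 (mod 389)
8^32 ≡ 58^2 = 3364 ≡ 252 (mod 389)
8^64 ≡ 252^2 = 63504 ≡ 97 (mod 389)
8^128 ≡ 97^2 = 9409 ≡ 73 (mod 389)
8^256 ≡ 73^2 = 5329 ≡ 272 (mod 389)
388 = 256 + 128 + 4 in binary powers of 2.
So 8^388 ≡ 272 · 73 · 206 ≡ 1 (mod 389).
Since the result is 1, base 8 gives no evidence that 389 is composite.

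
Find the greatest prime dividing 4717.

89

4717 = 53 · 89
89 is prime.
So 4717 = 53 · 89; the largest prime factor is 89.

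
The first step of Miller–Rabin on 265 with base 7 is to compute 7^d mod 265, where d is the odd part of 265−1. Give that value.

82

265 − 1 = 264 = 2^3 · 33, so d = 33.
7^1 ≡ 7 (mod 265)
7^2 ≡ 7^2 = 49 ≡ 49 (mod 265)
7^4 ≡ 49^2 = 2401 ≡ 16 (mod 265)
7^8 ≡ 16^2 = 256 ≡ 256 (mod 265)
7^16 ≡ 256^2 = 65536 ≡ 81 (mod 265)
7^32 ≡ 81^2 = 6561 ≡ 201 (mod 265)
33 = 32 + 1 in binary powers of 2.
So 7^33 ≡ 201 · 7 ≡ 82 (mod 265).
Squaring chain: 82 → 99 → 261; never reaches −1, so base 7 is a Miller–Rabin witness that 265 is composite.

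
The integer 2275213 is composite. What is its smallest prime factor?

2275213 is odd.
Digit sum 22, not divisible by 3.
Ends in 3: not divisible by 5.
7: 2275213 = 7·325030 + 3
11: 2275213 = 11·206837 + 6
13: 2275213 = 13·175016 + 5
17: 2275213 = 17·133836 + 1
19: 2275213 = 19·119748 + 1
23: 2275213 = 23·98922 + 7
29: 2275213 = 29·78455 + 18
31: 2275213 = 31·73393 + 30
37: 2275213 = 37·61492 + 9
41: 2275213 = 41·55493

41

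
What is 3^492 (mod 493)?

310

3^1 ≡ 3 (mod 493)
3^2 ≡ 3^2 = 9 ≡ 9 (mod 493)
3^4 ≡ 9^2 = 81 ≡ 81 (mod 493)
3^8 ≡ 81^2 = 6561 ≡ 152 (mod 493)
3^16 ≡ 152^2 = 23104 ≡ 426 (mod 493)
3^32 ≡ 426^2 = 181476 ≡ 52 (mod 493)
3^64 ≡ 52^2 = 2704 ≡ 239 (mod 493)
3^128 ≡ 239^2 = 57121 ≡ 426 (mod 493)
3^256 ≡ 426^2 = 181476 ≡ 52 (mod 493)
492 = 256 + 128 + 64 + 32 + 8 + 4 in binary powers of 2.
So 3^492 ≡ 52 · 426 · 239 · 52 · 152 · 81 ≡ 310 (mod 493).
Since 310 ≠ 1, base 3 is a Fermat witness: 493 is composite.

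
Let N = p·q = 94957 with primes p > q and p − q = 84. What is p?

353

Since p = q + 84, we have 94957 = q(q + 84), so q² + 84q − 94957 = 0.
Discriminant: 84² + 4·94957 = 7056 + 379828 = 386884; √386884 = 622.
q = (−84 + 622)/2 = 269, and p = q + 84 = 353.
Check: 269 · 353 = 94957.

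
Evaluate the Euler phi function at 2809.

2756

Factor: 2809 = 53^2.
φ(2809) = 53^1·(53−1) = 2756.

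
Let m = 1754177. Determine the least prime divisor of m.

1754177 is odd.
Digit sum 32, not divisible by 3.
Ends in 7: not divisible by 5.
7: 1754177 = 7·250596 + 5
11: 1754177 = 11·159470 + 7
13: 1754177 = 13·134936 + 9
17: 1754177 = 17·103186 + 15
19: 1754177 = 19·92325 + 2
23: 1754177 = 23·76268 + 13
29: 1754177 = 29·60488 + 25
31: 1754177 = 31·56586 + 11
37: 1754177 = 37·47410 + 7
41: 1754177 = 41·42784 + 33
43: 1754177 = 43·40794 + 35
47: 1754177 = 47·37322 + 43
53: 1754177 = 53·33097 + 36
59: 1754177 = 59·29731 + 48
61: 1754177 = 61·28757

61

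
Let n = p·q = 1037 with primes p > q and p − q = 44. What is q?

17

Since p = q + 44, we have 1037 = q(q + 44), so q² + 44q − 1037 = 0.
Discriminant: 44² + 4·1037 = 1936 + 4148 = 6084; √6084 = 78.
q = (−44 + 78)/2 = 17, and p = q + 44 = 61.
Check: 17 · 61 = 1037.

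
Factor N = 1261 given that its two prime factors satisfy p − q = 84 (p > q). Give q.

Since p = q + 84, we have 1261 = q(q + 84), so q² + 84q − 1261 = 0.
Discriminant: 84² + 4·1261 = 7056 + 5044 = 12100; √12100 = 110.
q = (−84 + 110)/2 = 13, and p = q + 84 = 97.
Check: 13 · 97 = 1261.

13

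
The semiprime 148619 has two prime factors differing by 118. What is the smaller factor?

Since p = q + 118, we have 148619 = q(q + 118), so q² + 118q − 148619 = 0.
Discriminant: 118² + 4·148619 = 13924 + 594476 = 608400; √608400 = 780.
q = (−118 + 780)/2 = 331, and p = q + 118 = 449.
Check: 331 · 449 = 148619.

331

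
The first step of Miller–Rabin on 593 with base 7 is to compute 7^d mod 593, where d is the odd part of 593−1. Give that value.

499

593 − 1 = 592 = 2^4 · 37, so d = 37.
7^1 ≡ 7 (mod 593)
7^2 ≡ 7^2 = 49 ≡ 49 (mod 593)
7^4 ≡ 49^2 = 2401 ≡ 29 (mod 593)
7^8 ≡ 29^2 = 841 ≡ 248 (mod 593)
7^16 ≡ 248^2 = 61504 ≡ 425 (mod 593)
7^32 ≡ 425^2 = 180625 ≡ 353 (mod 593)
37 = 32 + 4 + 1 in binary powers of 2.
So 7^37 ≡ 353 · 29 · 7 ≡ 499 (mod 593).
Squaring chain: 499 → 534 → 516 → 592; reaches −1, so base 7 does not prove 593 composite.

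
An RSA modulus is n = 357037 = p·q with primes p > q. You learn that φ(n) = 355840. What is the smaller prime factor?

557

φ(n) = (p−1)(q−1) = n − (p+q) + 1, so p + q = 357037 − 355840 + 1 = 1198.
p and q are the roots of t² − 1198t + 357037 = 0.
Discriminant: 1198² − 4·357037 = 1435204 − 1428148 = 7056; √7056 = 84.
q = (1198 − 84)/2 = 557, p = (1198 + 84)/2 = 641.
Check: 557 · 641 = 357037.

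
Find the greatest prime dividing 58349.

58349 = 19 · 3071
3071 = 37 · 83
83 is prime.
So 58349 = 19 · 37 · 83; the largest prime factor is 83.

83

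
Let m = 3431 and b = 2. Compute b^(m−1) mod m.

2^1 ≡ 2 (mod 3431)
2^2 ≡ 2^2 = 4 ≡ 4 (mod 3431)
2^4 ≡ 4^2 = 16 ≡ 16 (mod 3431)
2^8 ≡ 16^2 = 256 ≡ 256 (mod 3431)
2^16 ≡ 256^2 = 65536 ≡ 347 (mod 3431)
2^32 ≡ 347^2 = 120409 ≡ 324 (mod 3431)
2^64 ≡ 324^2 = 104976 ≡ 2046 (mod 3431)
2^128 ≡ 2046^2 = 4186116 ≡ 296 (mod 3431)
2^256 ≡ 296^2 = 87616 ≡ 1841 (mod 3431)
2^512 ≡ 1841^2 = 3389281 ≡ 2884 (mod 3431)
2^1024 ≡ 2884^2 = 8317456 ≡ 712 (mod 3431)
2^2048 ≡ 712^2 = 506944 ≡ 2587 (mod 3431)
3430 = 2048 + 1024 + 256 + 64 + 32 + 4 + 2 in binary powers of 2.
So 2^3430 ≡ 2587 · 712 · 1841 · 2046 · 324 · 16 · 4 ≡ 2922 (mod 3431).
Since 2922 ≠ 1, base 2 is a Fermat witness: 3431 is composite.

2922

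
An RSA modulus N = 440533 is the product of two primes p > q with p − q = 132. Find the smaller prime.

Since p = q + 132, we have 440533 = q(q + 132), so q² + 132q − 440533 = 0.
Discriminant: 132² + 4·440533 = 17424 + 1762132 = 1779556; √1779556 = 1334.
q = (−132 + 1334)/2 = 601, and p = q + 132 = 733.
Check: 601 · 733 = 440533.

601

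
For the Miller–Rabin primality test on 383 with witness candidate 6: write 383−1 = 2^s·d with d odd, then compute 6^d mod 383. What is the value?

1

383 − 1 = 382 = 2^1 · 191, so d = 191.
6^1 ≡ 6 (mod 383)
6^2 ≡ 6^2 = 36 ≡ 36 (mod 383)
6^4 ≡ 36^2 = 1296 ≡ 147 (mod 383)
6^8 ≡ 147^2 = 21609 ≡ 161 (mod 383)
6^16 ≡ 161^2 = 25921 ≡ 260 (mod 383)
6^32 ≡ 260^2 = 67600 ≡ 192 (mod 383)
6^64 ≡ 192^2 = 36864 ≡ 96 (mod 383)
6^128 ≡ 96^2 = 9216 ≡ 24 (mod 383)
191 = 128 + 32 + 16 + 8 + 4 + 2 + 1 in binary powers of 2.
So 6^191 ≡ 24 · 192 · 260 · 161 · 147 · 36 · 6 ≡ 1 (mod 383).
Since 6^d ≡ 1 (mod 383), base 6 does not prove 383 composite.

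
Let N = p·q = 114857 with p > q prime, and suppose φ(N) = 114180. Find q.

331

φ(n) = (p−1)(q−1) = n − (p+q) + 1, so p + q = 114857 − 114180 + 1 = 678.
p and q are the roots of t² − 678t + 114857 = 0.
Discriminant: 678² − 4·114857 = 459684 − 459428 = 256; √256 = 16.
q = (678 − 16)/2 = 331, p = (678 + 16)/2 = 347.
Check: 331 · 347 = 114857.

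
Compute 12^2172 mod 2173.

12^1 ≡ 12 (mod 2173)
12^2 ≡ 12^2 = 144 ≡ 144 (mod 2173)
12^4 ≡ 144^2 = 20736 ≡ 1179 (mod 2173)
12^8 ≡ 1179^2 = 1390041 ≡ 1494 (mod 2173)
12^16 ≡ 1494^2 = 2232036 ≡ 365 (mod 2173)
12^32 ≡ 365^2 = 133225 ≡ 672 (mod 2173)
12^64 ≡ 672^2 = 451584 ≡ 1773 (mod 2173)
12^128 ≡ 1773^2 = 3143529 ≡ 1371 (mod 2173)
12^256 ≡ 1371^2 = 1879641 ≡ 2169 (mod 2173)
12^512 ≡ 2169^2 = 4704561 ≡ 16 (mod 2173)
12^1024 ≡ 16^2 = 256 ≡ 256 (mod 2173)
12^2048 ≡ 256^2 = 65536 ≡ 346 (mod 2173)
2172 = 2048 + 64 + 32 + 16 + 8 + 4 in binary powers of 2.
So 12^2172 ≡ 346 · 1773 · 672 · 365 · 1494 · 1179 ≡ 148 (mod 2173).
Since 148 ≠ 1, base 12 is a Fermat witness: 2173 is composite.

148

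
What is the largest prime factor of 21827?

21827 = 13 · 1679
1679 = 23 · 73
73 is prime.
So 21827 = 13 · 23 · 73; the largest prime factor is 73.

73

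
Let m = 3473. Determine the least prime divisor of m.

23

3473 is odd.
Digit sum 17, not divisible by 3.
Ends in 3: not divisible by 5.
7: 3473 = 7·496 + 1
11: 3473 = 11·315 + 8
13: 3473 = 13·267 + 2
17: 3473 = 17·204 + 5
19: 3473 = 19·182 + 15
23: 3473 = 23·151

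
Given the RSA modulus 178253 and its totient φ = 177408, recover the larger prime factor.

φ(n) = (p−1)(q−1) = n − (p+q) + 1, so p + q = 178253 − 177408 + 1 = 846.
p and q are the roots of t² − 846t + 178253 = 0.
Discriminant: 846² − 4·178253 = 715716 − 713012 = 2704; √2704 = 52.
q = (846 − 52)/2 = 397, p = (846 + 52)/2 = 449.
Check: 397 · 449 = 178253.

449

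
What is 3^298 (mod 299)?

3^1 ≡ 3 (mod 299)
3^2 ≡ 3^2 = 9 ≡ 9 (mod 299)
3^4 ≡ 9^2 = 81 ≡ 81 (mod 299)
3^8 ≡ 81^2 = 6561 ≡ 282 (mod 299)
3^16 ≡ 282^2 = 79524 ≡ 289 (mod 299)
3^32 ≡ 289^2 = 83521 ≡ 100 (mod 299)
3^64 ≡ 100^2 = 10000 ≡ 133 (mod 299)
3^128 ≡ 133^2 = 17689 ≡ 48 (mod 299)
3^256 ≡ 48^2 = 2304 ≡ 211 (mod 299)
298 = 256 + 32 + 8 + 2 in binary powers of 2.
So 3^298 ≡ 211 · 100 · 282 · 9 ≡ 3 (mod 299).
Since 3 ≠ 1, base 3 is a Fermat witness: 299 is composite.

3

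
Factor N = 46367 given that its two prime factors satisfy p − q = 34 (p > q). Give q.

199

Since p = q + 34, we have 46367 = q(q + 34), so q² + 34q − 46367 = 0.
Discriminant: 34² + 4·46367 = 1156 + 185468 = 186624; √186624 = 432.
q = (−34 + 432)/2 = 199, and p = q + 34 = 233.
Check: 199 · 233 = 46367.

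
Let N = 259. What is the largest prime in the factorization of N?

259 = 7 · 37
37 is prime.
So 259 = 7 · 37; the largest prime factor is 37.

37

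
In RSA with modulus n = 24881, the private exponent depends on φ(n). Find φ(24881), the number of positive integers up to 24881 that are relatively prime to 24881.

24564

Factor: 24881 = 139 · 179.
φ(24881) = (139−1) · (179−1) = 138 · 178 = 24564.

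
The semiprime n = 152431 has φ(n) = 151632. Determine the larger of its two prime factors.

φ(n) = (p−1)(q−1) = n − (p+q) + 1, so p + q = 152431 − 151632 + 1 = 800.
p and q are the roots of t² − 800t + 152431 = 0.
Discriminant: 800² − 4·152431 = 640000 − 609724 = 30276; √30276 = 174.
q = (800 − 174)/2 = 313, p = (800 + 174)/2 = 487.
Check: 313 · 487 = 152431.

487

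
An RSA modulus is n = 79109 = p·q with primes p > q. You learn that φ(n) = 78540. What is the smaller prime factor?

φ(n) = (p−1)(q−1) = n − (p+q) + 1, so p + q = 79109 − 78540 + 1 = 570.
p and q are the roots of t² − 570t + 79109 = 0.
Discriminant: 570² − 4·79109 = 324900 − 316436 = 8464; √8464 = 92.
q = (570 − 92)/2 = 239, p = (570 + 92)/2 = 331.
Check: 239 · 331 = 79109.

239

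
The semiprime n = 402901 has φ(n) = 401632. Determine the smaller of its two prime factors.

φ(n) = (p−1)(q−1) = n − (p+q) + 1, so p + q = 402901 − 401632 + 1 = 1270.
p and q are the roots of t² − 1270t + 402901 = 0.
Discriminant: 1270² − 4·402901 = 1612900 − 1611604 = 1296; √1296 = 36.
q = (1270 − 36)/2 = 617, p = (1270 + 36)/2 = 653.
Check: 617 · 653 = 402901.

617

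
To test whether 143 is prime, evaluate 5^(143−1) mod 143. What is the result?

5^1 ≡ 5 (mod 143)
5^2 ≡ 5^2 = 25 ≡ 25 (mod 143)
5^4 ≡ 25^2 = 625 ≡ 53 (mod 143)
5^8 ≡ 53^2 = 2809 ≡ 92 (mod 143)
5^16 ≡ 92^2 = 8464 ≡ 27 (mod 143)
5^32 ≡ 27^2 = 729 ≡ 14 (mod 143)
5^64 ≡ 14^2 = 196 ≡ 53 (mod 143)
5^128 ≡ 53^2 = 2809 ≡ 92 (mod 143)
142 = 128 + 8 + 4 + 2 in binary powers of 2.
So 5^142 ≡ 92 · 92 · 53 · 25 ≡ 25 (mod 143).
Since 25 ≠ 1, base 5 is a Fermat witness: 143 is composite.

25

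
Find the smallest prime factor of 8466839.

97

8466839 is odd.
Digit sum 44, not divisible by 3.
Ends in 9: not divisible by 5.
7: 8466839 = 7·1209548 + 3
11: 8466839 = 11·769712 + 7
13: 8466839 = 13·651295 + 4
17: 8466839 = 17·498049 + 6
19: 8466839 = 19·445623 + 2
23: 8466839 = 23·368123 + 10
29: 8466839 = 29·291959 + 28
31: 8466839 = 31·273123 + 26
37: 8466839 = 37·228833 + 18
41: 8466839 = 41·206508 + 11
43: 8466839 = 43·196903 + 10
47: 8466839 = 47·180145 + 24
53: 8466839 = 53·159751 + 36
59: 8466839 = 59·143505 + 44
61: 8466839 = 61·138800 + 39
67: 8466839 = 67·126370 + 49
71: 8466839 = 71·119251 + 18
73: 8466839 = 73·115984 + 7
79: 8466839 = 79·107175 + 14
83: 8466839 = 83·102010 + 9
89: 8466839 = 89·95133 + 2
97: 8466839 = 97·87287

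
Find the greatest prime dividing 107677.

79

107677 = 29 · 3713
3713 = 47 · 79
79 is prime.
So 107677 = 29 · 47 · 79; the largest prime factor is 79.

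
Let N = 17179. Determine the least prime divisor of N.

41

17179 is odd.
Digit sum 25, not divisible by 3.
Ends in 9: not divisible by 5.
7: 17179 = 7·2454 + 1
11: 17179 = 11·1561 + 8
13: 17179 = 13·1321 + 6
17: 17179 = 17·1010 + 9
19: 17179 = 19·904 + 3
23: 17179 = 23·746 + 21
29: 17179 = 29·592 + 11
31: 17179 = 31·554 + 5
37: 17179 = 37·464 + 11
41: 17179 = 41·419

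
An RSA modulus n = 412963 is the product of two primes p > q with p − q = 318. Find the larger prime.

821

Since p = q + 318, we have 412963 = q(q + 318), so q² + 318q − 412963 = 0.
Discriminant: 318² + 4·412963 = 101124 + 1651852 = 1752976; √1752976 = 1324.
q = (−318 + 1324)/2 = 503, and p = q + 318 = 821.
Check: 503 · 821 = 412963.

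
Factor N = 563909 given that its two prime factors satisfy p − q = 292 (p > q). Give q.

Since p = q + 292, we have 563909 = q(q + 292), so q² + 292q − 563909 = 0.
Discriminant: 292² + 4·563909 = 85264 + 2255636 = 2340900; √2340900 = 1530.
q = (−292 + 1530)/2 = 619, and p = q + 292 = 911.
Check: 619 · 911 = 563909.

619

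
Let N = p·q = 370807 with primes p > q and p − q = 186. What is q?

Since p = q + 186, we have 370807 = q(q + 186), so q² + 186q − 370807 = 0.
Discriminant: 186² + 4·370807 = 34596 + 1483228 = 1517824; √1517824 = 1232.
q = (−186 + 1232)/2 = 523, and p = q + 186 = 709.
Check: 523 · 709 = 370807.

523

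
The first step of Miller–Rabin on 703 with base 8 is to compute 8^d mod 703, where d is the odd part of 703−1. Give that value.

512

703 − 1 = 702 = 2^1 · 351, so d = 351.
8^1 ≡ 8 (mod 703)
8^2 ≡ 8^2 = 64 ≡ 64 (mod 703)
8^4 ≡ 64^2 = 4096 ≡ 581 (mod 703)
8^8 ≡ 581^2 = 337561 ≡ 121 (mod 703)
8^16 ≡ 121^2 = 14641 ≡ 581 (mod 703)
8^32 ≡ 581^2 = 337561 ≡ 121 (mod 703)
8^64 ≡ 121^2 = 14641 ≡ 581 (mod 703)
8^128 ≡ 581^2 = 337561 ≡ 121 (mod 703)
8^256 ≡ 121^2 = 14641 ≡ 581 (mod 703)
351 = 256 + 64 + 16 + 8 + 4 + 2 + 1 in binary powers of 2.
So 8^351 ≡ 581 · 581 · 581 · 121 · 581 · 64 · 8 ≡ 512 (mod 703).
Squaring chain: 512; never reaches −1, so base 8 is a Miller–Rabin witness that 703 is composite.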